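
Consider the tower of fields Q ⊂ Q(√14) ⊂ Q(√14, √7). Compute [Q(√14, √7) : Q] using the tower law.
[Q(√14, √7) : Q] = 4

[Q(√14):Q] = 2 (min poly x^2 - 14, irreducible since 14 is squarefree > 1). For the top step, suppose √7 ∈ Q(√14), say √7 = c + d√14 with c, d ∈ Q. Squaring: 7 = c^2 + 14d^2 + 2cd√14. Since √14 ∉ Q this forces 2cd = 0. If d = 0 then √7 = c ∈ Q, contradicting 7 squarefree > 1. If c = 0 then 7 = 14d^2, so 14·7 = (14d)^2 is a perfect square in Q — but 14·7 = 98 is not a perfect square (since 14 and 7 are distinct squarefree integers). Contradiction. Hence √7 ∉ Q(√14), so x^2 - 7 stays irreducible over Q(√14) and [Q(√14, √7) : Q(√14)] = 2. By the tower law, [Q(√14, √7) : Q] = 2 · 2 = 4.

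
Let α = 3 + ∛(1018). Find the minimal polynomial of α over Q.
m_α(x) = x^3 - 9x^2 + 27x - 1045

Set β = α - 3 = ∛(1018), so β^3 = 1018. Then (α - 3)^3 - 1018 = 0, i.e. α is a root of g(x) = (x - 3)^3 - 1018 = x^3 - 9x^2 + 27x - 1045. Since g(x) = h(x - 3) where h(x) = x^3 - 1018, and h is irreducible over Q (because 1018 is not a perfect cube, so h has no rational root, and a monic cubic with no rational root is irreducible), g is also irreducible (irreducibility is preserved under the substitution x → x - 3). Hence m_α(x) = x^3 - 9x^2 + 27x - 1045.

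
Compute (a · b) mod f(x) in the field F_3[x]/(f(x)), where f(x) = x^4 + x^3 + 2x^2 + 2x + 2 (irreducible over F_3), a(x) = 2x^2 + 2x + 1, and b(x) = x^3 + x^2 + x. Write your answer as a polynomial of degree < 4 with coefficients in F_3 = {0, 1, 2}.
a · b ≡ 2x^3 + x^2 + 2x + 2 (mod f(x))

Multiply in F_3[x]: a(x)·b(x) = (2x^2 + 2x + 1)·(x^3 + x^2 + x) = 2x^5 + x^4 + 2x^3 + x. This has degree ≥ 4, so divide by f(x) over F_3: 2x^5 + x^4 + 2x^3 + x = (2x + 2)·(x^4 + x^3 + 2x^2 + 2x + 2) + (2x^3 + x^2 + 2x + 2). Hence a·b ≡ 2x^3 + x^2 + 2x + 2 (mod f). (F_3[x]/(f) is a field with 3^4 = 81 elements since f is irreducible of degree 4.)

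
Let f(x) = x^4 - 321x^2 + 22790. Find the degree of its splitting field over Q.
[K : Q] = 4

Solving the quadratic in x^2: x^2 = (321 ± √(321^2 - 4·22790))/2 = (321 ± √11881)/2 = (321 ± 109)/2, giving x^2 = 106 or x^2 = 215. So f(x) = (x^2 - 106)(x^2 - 215) and the roots of f are ±√106, ±√215. Hence the splitting field is K = Q(√106, √215). Since 106 and 215 are distinct squarefree integers > 1, their product 22790 is not a perfect square, so √215 ∉ Q(√106). By the tower law [K:Q] = [Q(√106,√215):Q(√106)] · [Q(√106):Q] = 2 · 2 = 4.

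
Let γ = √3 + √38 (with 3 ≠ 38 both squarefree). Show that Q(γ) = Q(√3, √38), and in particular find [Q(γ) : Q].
[Q(γ) : Q] = 4 (equivalently, Q(γ) = Q(√3, √38))

Obviously Q(γ) ⊆ Q(√3, √38), and [Q(√3, √38):Q] = 4 (since 3, 38 are distinct squarefree integers > 1 with 114 not a perfect square). To show equality we compute the minimal polynomial of γ. From γ = √3 + √38: γ^2 = 3 + 2√(114) + 38 = 41 + 2√(114), so γ^2 - 41 = 2√(114); squaring, (γ^2 - 41)^2 = 4·114, i.e. γ^4 - 82γ^2 + 1681 - 456 = 0, i.e. γ^4 - 82γ^2 + 1225 = 0. So γ is a root of x^4 - 82x^2 + 1225. This polynomial is irreducible over Q: it has no rational root (each ±√3 ± √38 is irrational), and any factorization into two quadratics over Q would force √(114) ∈ Q (pairing opposite roots) or √3, √38 ∈ Q (other pairings), all impossible. Hence [Q(γ):Q] = 4 = [Q(√3, √38):Q], so Q(γ) = Q(√3, √38).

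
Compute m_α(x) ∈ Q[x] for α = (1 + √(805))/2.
m_α(x) = x^2 - x - 201

From 2α - 1 = √(805), squaring gives (2α - 1)^2 = 805, i.e. 4α^2 - 4α + 1 = 805, so α^2 - α + (1 - 805)/4 = 0. Since 805 ≡ 1 (mod 4), (1 - 805)/4 = -201 ∈ Z. The polynomial x^2 - x - 201 has discriminant 1 - 4·(-201) = 805, which is not a perfect square in Q (d = 805 is squarefree and ≠ 1), so x^2 - x - 201 is irreducible over Q. It is the minimal polynomial of α.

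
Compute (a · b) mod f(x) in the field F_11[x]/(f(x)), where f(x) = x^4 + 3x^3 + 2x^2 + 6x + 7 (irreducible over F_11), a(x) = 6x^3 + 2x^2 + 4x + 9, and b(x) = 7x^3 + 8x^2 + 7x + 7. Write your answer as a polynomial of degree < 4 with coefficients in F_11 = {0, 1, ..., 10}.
a · b ≡ 6x^3 + 3x^2 + 2x + 3 (mod f(x))

Multiply in F_11[x]: a(x)·b(x) = (6x^3 + 2x^2 + 4x + 9)·(7x^3 + 8x^2 + 7x + 7) = 9x^6 + 7x^5 + 9x^4 + 8x^3 + 4x^2 + 3x + 8. This has degree ≥ 4, so divide by f(x) over F_11: 9x^6 + 7x^5 + 9x^4 + 8x^3 + 4x^2 + 3x + 8 = (9x^2 + 2x + 7)·(x^4 + 3x^3 + 2x^2 + 6x + 7) + (6x^3 + 3x^2 + 2x + 3). Hence a·b ≡ 6x^3 + 3x^2 + 2x + 3 (mod f). (F_11[x]/(f) is a field with 11^4 = 14641 elements since f is irreducible of degree 4.)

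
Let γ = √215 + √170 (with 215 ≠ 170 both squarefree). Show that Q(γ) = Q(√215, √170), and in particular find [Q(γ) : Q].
[Q(γ) : Q] = 4 (equivalently, Q(γ) = Q(√215, √170))

Obviously Q(γ) ⊆ Q(√215, √170), and [Q(√215, √170):Q] = 4 (since 215, 170 are distinct squarefree integers > 1 with 36550 not a perfect square). To show equality we compute the minimal polynomial of γ. From γ = √215 + √170: γ^2 = 215 + 2√(36550) + 170 = 385 + 2√(36550), so γ^2 - 385 = 2√(36550); squaring, (γ^2 - 385)^2 = 4·36550, i.e. γ^4 - 770γ^2 + 148225 - 146200 = 0, i.e. γ^4 - 770γ^2 + 2025 = 0. So γ is a root of x^4 - 770x^2 + 2025. This polynomial is irreducible over Q: it has no rational root (each ±√215 ± √170 is irrational), and any factorization into two quadratics over Q would force √(36550) ∈ Q (pairing opposite roots) or √215, √170 ∈ Q (other pairings), all impossible. Hence [Q(γ):Q] = 4 = [Q(√215, √170):Q], so Q(γ) = Q(√215, √170).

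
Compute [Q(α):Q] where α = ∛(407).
[Q(α):Q] = 3

The minimal polynomial of α is x^3 - 407, irreducible over Q since 407 is not a perfect cube (so x^3 - 407 has no rational root). Hence [Q(α):Q] = deg(m_α) = 3.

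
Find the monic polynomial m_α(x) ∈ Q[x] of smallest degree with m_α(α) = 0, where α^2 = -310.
m_α(x) = x^2 + 310

α satisfies α^2 + 310 = 0, so x^2 + 310 annihilates α. Since d = -310 is squarefree and ≠ 1, it is not a perfect square in Q, so x^2 + 310 has no rational root and is therefore irreducible over Q (a degree-2 polynomial over a field is irreducible iff it has no root). Hence m_α(x) = x^2 + 310.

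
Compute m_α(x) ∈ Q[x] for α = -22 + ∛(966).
m_α(x) = x^3 + 66x^2 + 1452x + 9682

Set β = α + 22 = ∛(966), so β^3 = 966. Then (α + 22)^3 - 966 = 0, i.e. α is a root of g(x) = (x + 22)^3 - 966 = x^3 + 66x^2 + 1452x + 9682. Since g(x) = h(x + 22) where h(x) = x^3 - 966, and h is irreducible over Q (because 966 is not a perfect cube, so h has no rational root, and a monic cubic with no rational root is irreducible), g is also irreducible (irreducibility is preserved under the substitution x → x + 22). Hence m_α(x) = x^3 + 66x^2 + 1452x + 9682.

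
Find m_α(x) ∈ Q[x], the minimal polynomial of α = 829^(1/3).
m_α(x) = x^3 - 829

α satisfies α^3 = 829, so x^3 - 829 annihilates α. By the rational root test, a rational root p/q (in lowest terms) of x^3 - 829 would satisfy p^3 = 829 q^3, forcing q = 1 and p^3 = 829; but 829 is not a perfect cube, contradiction. A monic cubic over Q with no rational root is irreducible (any nontrivial factorization would include a linear factor). Hence x^3 - 829 is the minimal polynomial of α, and in particular [Q(α):Q] = 3.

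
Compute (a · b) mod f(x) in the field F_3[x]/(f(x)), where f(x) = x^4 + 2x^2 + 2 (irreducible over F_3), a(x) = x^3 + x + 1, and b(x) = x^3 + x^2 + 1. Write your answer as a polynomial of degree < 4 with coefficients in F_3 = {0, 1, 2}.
a · b ≡ x^3 + x^2 + 2x (mod f(x))

Multiply in F_3[x]: a(x)·b(x) = (x^3 + x + 1)·(x^3 + x^2 + 1) = x^6 + x^5 + x^4 + x^2 + x + 1. This has degree ≥ 4, so divide by f(x) over F_3: x^6 + x^5 + x^4 + x^2 + x + 1 = (x^2 + x + 2)·(x^4 + 2x^2 + 2) + (x^3 + x^2 + 2x). Hence a·b ≡ x^3 + x^2 + 2x (mod f). (F_3[x]/(f) is a field with 3^4 = 81 elements since f is irreducible of degree 4.)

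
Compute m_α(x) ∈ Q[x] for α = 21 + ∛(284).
m_α(x) = x^3 - 63x^2 + 1323x - 9545

Set β = α - 21 = ∛(284), so β^3 = 284. Then (α - 21)^3 - 284 = 0, i.e. α is a root of g(x) = (x - 21)^3 - 284 = x^3 - 63x^2 + 1323x - 9545. Since g(x) = h(x - 21) where h(x) = x^3 - 284, and h is irreducible over Q (because 284 is not a perfect cube, so h has no rational root, and a monic cubic with no rational root is irreducible), g is also irreducible (irreducibility is preserved under the substitution x → x - 21). Hence m_α(x) = x^3 - 63x^2 + 1323x - 9545.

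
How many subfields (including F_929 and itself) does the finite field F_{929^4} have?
F_{929^4} has 3 subfields

The subfields of F_{p^n} are exactly the fields F_{p^d} for d | n (each is the fixed field of the unique index-d subgroup of Gal(F_{p^n}/F_p) ≅ Z/nZ). The divisors of n = 4 are {1, 2, 4}, giving 3 subfields: F_{929^1}, F_{929^2}, F_{929^4}.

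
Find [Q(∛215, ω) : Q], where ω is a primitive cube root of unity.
[Q(∛215, ω) : Q] = 6

[Q(∛215):Q] = 3 (min poly x^3 - 215, irreducible since 215 is not a perfect cube). [Q(ω):Q] = 2 (min poly x^2 + x + 1). Since Q(∛215) ⊂ R and ω ∉ R, we have ω ∉ Q(∛215), so x^2 + x + 1 remains irreducible over Q(∛215) and [Q(∛215, ω) : Q(∛215)] = 2. By the tower law, [Q(∛215, ω) : Q] = 3 · 2 = 6. (In fact Q(∛215, ω) is the splitting field of x^3 - 215 over Q.)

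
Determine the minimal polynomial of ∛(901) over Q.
m_α(x) = x^3 - 901

α satisfies α^3 = 901, so x^3 - 901 annihilates α. By the rational root test, a rational root p/q (in lowest terms) of x^3 - 901 would satisfy p^3 = 901 q^3, forcing q = 1 and p^3 = 901; but 901 is not a perfect cube, contradiction. A monic cubic over Q with no rational root is irreducible (any nontrivial factorization would include a linear factor). Hence x^3 - 901 is the minimal polynomial of α, and in particular [Q(α):Q] = 3.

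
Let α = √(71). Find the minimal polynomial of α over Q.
m_α(x) = x^2 - 71

α satisfies α^2 - 71 = 0, so x^2 - 71 annihilates α. Since d = 71 is squarefree and ≠ 1, it is not a perfect square in Q, so x^2 - 71 has no rational root and is therefore irreducible over Q (a degree-2 polynomial over a field is irreducible iff it has no root). Hence m_α(x) = x^2 - 71.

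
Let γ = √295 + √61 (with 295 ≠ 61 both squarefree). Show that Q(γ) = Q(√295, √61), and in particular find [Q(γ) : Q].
[Q(γ) : Q] = 4 (equivalently, Q(γ) = Q(√295, √61))

Obviously Q(γ) ⊆ Q(√295, √61), and [Q(√295, √61):Q] = 4 (since 295, 61 are distinct squarefree integers > 1 with 17995 not a perfect square). To show equality we compute the minimal polynomial of γ. From γ = √295 + √61: γ^2 = 295 + 2√(17995) + 61 = 356 + 2√(17995), so γ^2 - 356 = 2√(17995); squaring, (γ^2 - 356)^2 = 4·17995, i.e. γ^4 - 712γ^2 + 126736 - 71980 = 0, i.e. γ^4 - 712γ^2 + 54756 = 0. So γ is a root of x^4 - 712x^2 + 54756. This polynomial is irreducible over Q: it has no rational root (each ±√295 ± √61 is irrational), and any factorization into two quadratics over Q would force √(17995) ∈ Q (pairing opposite roots) or √295, √61 ∈ Q (other pairings), all impossible. Hence [Q(γ):Q] = 4 = [Q(√295, √61):Q], so Q(γ) = Q(√295, √61).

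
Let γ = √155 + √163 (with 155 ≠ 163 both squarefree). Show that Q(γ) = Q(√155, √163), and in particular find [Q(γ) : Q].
[Q(γ) : Q] = 4 (equivalently, Q(γ) = Q(√155, √163))

Obviously Q(γ) ⊆ Q(√155, √163), and [Q(√155, √163):Q] = 4 (since 155, 163 are distinct squarefree integers > 1 with 25265 not a perfect square). To show equality we compute the minimal polynomial of γ. From γ = √155 + √163: γ^2 = 155 + 2√(25265) + 163 = 318 + 2√(25265), so γ^2 - 318 = 2√(25265); squaring, (γ^2 - 318)^2 = 4·25265, i.e. γ^4 - 636γ^2 + 101124 - 101060 = 0, i.e. γ^4 - 636γ^2 + 64 = 0. So γ is a root of x^4 - 636x^2 + 64. This polynomial is irreducible over Q: it has no rational root (each ±√155 ± √163 is irrational), and any factorization into two quadratics over Q would force √(25265) ∈ Q (pairing opposite roots) or √155, √163 ∈ Q (other pairings), all impossible. Hence [Q(γ):Q] = 4 = [Q(√155, √163):Q], so Q(γ) = Q(√155, √163).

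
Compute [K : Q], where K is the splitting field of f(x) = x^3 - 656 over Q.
[K : Q] = 6

The roots of x^3 - 656 are ∛656, ω∛656, ω^2∛656 where ω = e^(2πi/3) is a primitive cube root of unity, so K = Q(∛656, ω). Now [Q(∛656):Q] = 3 (since 656 is not a perfect cube, x^3 - 656 is irreducible) and [Q(ω):Q] = 2. Both 2 and 3 divide [K:Q], and [K:Q] ≤ 3·2 = 6, so [K:Q] = 6. (Equivalently: Q(∛656) ⊂ R but ω ∉ R, so [K : Q(∛656)] = 2.)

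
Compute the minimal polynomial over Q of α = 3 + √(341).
m_α(x) = x^2 - 6x - 332

From α - 3 = √(341), squaring gives (α - 3)^2 = 341, i.e. α^2 - 6α + 9 = 341, so α^2 - 6α - 332 = 0. The discriminant of x^2 - 6x - 332 is (-6)^2 - 4·(-332) = 36 + 1328 = 1364, and 4·(341) is not a perfect square in Q since 341 is squarefree and ≠ 1. Hence x^2 - 6x - 332 is irreducible over Q and is the minimal polynomial of α.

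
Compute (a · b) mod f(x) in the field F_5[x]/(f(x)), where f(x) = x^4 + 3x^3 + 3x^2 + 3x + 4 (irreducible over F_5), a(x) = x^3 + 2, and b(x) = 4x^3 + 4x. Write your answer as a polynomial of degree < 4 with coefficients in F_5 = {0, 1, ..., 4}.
a · b ≡ 3x^3 + x^2 + 2x + 3 (mod f(x))

Multiply in F_5[x]: a(x)·b(x) = (x^3 + 2)·(4x^3 + 4x) = 4x^6 + 4x^4 + 3x^3 + 3x. This has degree ≥ 4, so divide by f(x) over F_5: 4x^6 + 4x^4 + 3x^3 + 3x = (4x^2 + 3x + 3)·(x^4 + 3x^3 + 3x^2 + 3x + 4) + (3x^3 + x^2 + 2x + 3). Hence a·b ≡ 3x^3 + x^2 + 2x + 3 (mod f). (F_5[x]/(f) is a field with 5^4 = 625 elements since f is irreducible of degree 4.)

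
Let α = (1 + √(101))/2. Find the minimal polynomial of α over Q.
m_α(x) = x^2 - x - 25

From 2α - 1 = √(101), squaring gives (2α - 1)^2 = 101, i.e. 4α^2 - 4α + 1 = 101, so α^2 - α + (1 - 101)/4 = 0. Since 101 ≡ 1 (mod 4), (1 - 101)/4 = -25 ∈ Z. The polynomial x^2 - x - 25 has discriminant 1 - 4·(-25) = 101, which is not a perfect square in Q (d = 101 is squarefree and ≠ 1), so x^2 - x - 25 is irreducible over Q. It is the minimal polynomial of α.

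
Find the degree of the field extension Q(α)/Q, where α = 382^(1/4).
[Q(α):Q] = 4

α is a root of x^4 - 382. By Eisenstein's criterion at the prime p = 2 (which divides the constant term 382 but p^2 = 4 does not, since 382 is squarefree), x^4 - 382 is irreducible over Q. Hence [Q(α):Q] = 4.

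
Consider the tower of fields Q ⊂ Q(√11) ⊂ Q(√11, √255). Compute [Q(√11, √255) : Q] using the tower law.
[Q(√11, √255) : Q] = 4

[Q(√11):Q] = 2 (min poly x^2 - 11, irreducible since 11 is squarefree > 1). For the top step, suppose √255 ∈ Q(√11), say √255 = c + d√11 with c, d ∈ Q. Squaring: 255 = c^2 + 11d^2 + 2cd√11. Since √11 ∉ Q this forces 2cd = 0. If d = 0 then √255 = c ∈ Q, contradicting 255 squarefree > 1. If c = 0 then 255 = 11d^2, so 11·255 = (11d)^2 is a perfect square in Q — but 11·255 = 2805 is not a perfect square (since 11 and 255 are distinct squarefree integers). Contradiction. Hence √255 ∉ Q(√11), so x^2 - 255 stays irreducible over Q(√11) and [Q(√11, √255) : Q(√11)] = 2. By the tower law, [Q(√11, √255) : Q] = 2 · 2 = 4.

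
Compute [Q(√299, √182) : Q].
[Q(√299, √182) : Q] = 4

[Q(√299):Q] = 2 (min poly x^2 - 299, irreducible since 299 is squarefree > 1). For the top step, suppose √182 ∈ Q(√299), say √182 = c + d√299 with c, d ∈ Q. Squaring: 182 = c^2 + 299d^2 + 2cd√299. Since √299 ∉ Q this forces 2cd = 0. If d = 0 then √182 = c ∈ Q, contradicting 182 squarefree > 1. If c = 0 then 182 = 299d^2, so 299·182 = (299d)^2 is a perfect square in Q — but 299·182 = 54418 is not a perfect square (since 299 and 182 are distinct squarefree integers). Contradiction. Hence √182 ∉ Q(√299), so x^2 - 182 stays irreducible over Q(√299) and [Q(√299, √182) : Q(√299)] = 2. By the tower law, [Q(√299, √182) : Q] = 2 · 2 = 4.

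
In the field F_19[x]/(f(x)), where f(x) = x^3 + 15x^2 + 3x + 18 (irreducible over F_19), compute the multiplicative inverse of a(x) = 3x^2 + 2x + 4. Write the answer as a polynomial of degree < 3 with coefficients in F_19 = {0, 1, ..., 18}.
a(x)^(-1) ≡ 17x^2 + 4x + 9 (mod f(x))

Since f is irreducible over F_19, F_19[x]/(f) is a field and a(x) ≠ 0 has an inverse. Apply the extended Euclidean algorithm to f(x) and a(x) in F_19[x]: f(x) = (13x + 9)·a(x) + (9x + 1);  a(x) = (13x + 3)·(9x + 1) + (1). The last nonzero remainder is the constant 1 = gcd(f, a) in F_19. Back-substituting through the division chain expresses 1 = s(x)·a(x) + t(x)·f(x) with s(x) ≡ 17x^2 + 4x + 9 (mod f), so a(x)^(-1) ≡ s(x) = 17x^2 + 4x + 9 (mod f). Check: (3x^2 + 2x + 4)·(17x^2 + 4x + 9) = 13x^4 + 8x^3 + 8x^2 + 15x + 17 ≡ 1 (mod x^3 + 15x^2 + 3x + 18).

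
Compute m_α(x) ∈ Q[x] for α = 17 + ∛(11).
m_α(x) = x^3 - 51x^2 + 867x - 4924

Set β = α - 17 = ∛(11), so β^3 = 11. Then (α - 17)^3 - 11 = 0, i.e. α is a root of g(x) = (x - 17)^3 - 11 = x^3 - 51x^2 + 867x - 4924. Since g(x) = h(x - 17) where h(x) = x^3 - 11, and h is irreducible over Q (because 11 is not a perfect cube, so h has no rational root, and a monic cubic with no rational root is irreducible), g is also irreducible (irreducibility is preserved under the substitution x → x - 17). Hence m_α(x) = x^3 - 51x^2 + 867x - 4924.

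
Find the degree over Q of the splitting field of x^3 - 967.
[K : Q] = 6

The roots of x^3 - 967 are ∛967, ω∛967, ω^2∛967 where ω = e^(2πi/3) is a primitive cube root of unity, so K = Q(∛967, ω). Now [Q(∛967):Q] = 3 (since 967 is not a perfect cube, x^3 - 967 is irreducible) and [Q(ω):Q] = 2. Both 2 and 3 divide [K:Q], and [K:Q] ≤ 3·2 = 6, so [K:Q] = 6. (Equivalently: Q(∛967) ⊂ R but ω ∉ R, so [K : Q(∛967)] = 2.)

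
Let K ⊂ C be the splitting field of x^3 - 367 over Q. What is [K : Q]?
[K : Q] = 6

The roots of x^3 - 367 are ∛367, ω∛367, ω^2∛367 where ω = e^(2πi/3) is a primitive cube root of unity, so K = Q(∛367, ω). Now [Q(∛367):Q] = 3 (since 367 is not a perfect cube, x^3 - 367 is irreducible) and [Q(ω):Q] = 2. Both 2 and 3 divide [K:Q], and [K:Q] ≤ 3·2 = 6, so [K:Q] = 6. (Equivalently: Q(∛367) ⊂ R but ω ∉ R, so [K : Q(∛367)] = 2.)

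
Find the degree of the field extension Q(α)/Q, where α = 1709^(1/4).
[Q(α):Q] = 4

α is a root of x^4 - 1709. By Eisenstein's criterion at the prime p = 1709 (which divides the constant term 1709 but p^2 = 2920681 does not, since 1709 is squarefree), x^4 - 1709 is irreducible over Q. Hence [Q(α):Q] = 4.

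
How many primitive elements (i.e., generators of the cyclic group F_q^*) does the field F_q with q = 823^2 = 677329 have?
There are φ(677328) = 221952 primitive elements

F_q^* is cyclic of order q - 1 = 677328. A cyclic group of order m has exactly φ(m) generators. Here m = 677328 = 2^4 · 3 · 103 · 137, so the number of primitive elements is φ(677328) = 221952.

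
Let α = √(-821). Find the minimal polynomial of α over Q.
m_α(x) = x^2 + 821

α satisfies α^2 + 821 = 0, so x^2 + 821 annihilates α. Since d = -821 is squarefree and ≠ 1, it is not a perfect square in Q, so x^2 + 821 has no rational root and is therefore irreducible over Q (a degree-2 polynomial over a field is irreducible iff it has no root). Hence m_α(x) = x^2 + 821.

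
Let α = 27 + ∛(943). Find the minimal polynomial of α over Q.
m_α(x) = x^3 - 81x^2 + 2187x - 20626

Set β = α - 27 = ∛(943), so β^3 = 943. Then (α - 27)^3 - 943 = 0, i.e. α is a root of g(x) = (x - 27)^3 - 943 = x^3 - 81x^2 + 2187x - 20626. Since g(x) = h(x - 27) where h(x) = x^3 - 943, and h is irreducible over Q (because 943 is not a perfect cube, so h has no rational root, and a monic cubic with no rational root is irreducible), g is also irreducible (irreducibility is preserved under the substitution x → x - 27). Hence m_α(x) = x^3 - 81x^2 + 2187x - 20626.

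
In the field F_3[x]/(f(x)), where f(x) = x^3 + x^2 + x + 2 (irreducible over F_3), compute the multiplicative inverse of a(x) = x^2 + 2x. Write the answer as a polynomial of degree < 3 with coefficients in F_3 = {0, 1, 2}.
a(x)^(-1) ≡ x + 2 (mod f(x))

Since f is irreducible over F_3, F_3[x]/(f) is a field and a(x) ≠ 0 has an inverse. Apply the extended Euclidean algorithm to f(x) and a(x) in F_3[x]: f(x) = (x + 2)·a(x) + (2). The last nonzero remainder is the constant 2 = gcd(f, a) in F_3. Back-substituting through the division chain expresses 2 = s(x)·a(x) + t(x)·f(x) with s(x) ≡ 2x + 1 (mod f), so (2x + 1)·a(x) ≡ 2 (mod f). Multiplying by 2^(-1) ≡ 2 in F_3 gives a(x)^(-1) ≡ 2·(2x + 1) ≡ x + 2 (mod f). Check: (x^2 + 2x)·(x + 2) = x^3 + x^2 + x ≡ 1 (mod x^3 + x^2 + x + 2).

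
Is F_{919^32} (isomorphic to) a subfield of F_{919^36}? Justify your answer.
No: F_{919^32} is not a subfield of F_{919^36}

F_{p^m} embeds in F_{p^n} iff m | n. Here 32 ∤ 36 (since 36 = 1·32 + 4 with remainder 4 ≠ 0), so F_{919^32} is not a subfield of F_{919^36}. Equivalently: if it were, the tower law would give 32 = [F_{919^32}:F_919] dividing [F_{919^36}:F_919] = 36, contradiction.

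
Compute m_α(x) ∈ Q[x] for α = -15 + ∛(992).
m_α(x) = x^3 + 45x^2 + 675x + 2383

Set β = α + 15 = ∛(992), so β^3 = 992. Then (α + 15)^3 - 992 = 0, i.e. α is a root of g(x) = (x + 15)^3 - 992 = x^3 + 45x^2 + 675x + 2383. Since g(x) = h(x + 15) where h(x) = x^3 - 992, and h is irreducible over Q (because 992 is not a perfect cube, so h has no rational root, and a monic cubic with no rational root is irreducible), g is also irreducible (irreducibility is preserved under the substitution x → x + 15). Hence m_α(x) = x^3 + 45x^2 + 675x + 2383.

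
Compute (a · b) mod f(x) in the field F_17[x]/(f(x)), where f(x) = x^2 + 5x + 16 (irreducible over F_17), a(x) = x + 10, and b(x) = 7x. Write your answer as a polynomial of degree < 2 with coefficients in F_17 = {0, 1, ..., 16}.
a · b ≡ x + 7 (mod f(x))

Multiply in F_17[x]: a(x)·b(x) = (x + 10)·(7x) = 7x^2 + 2x. This has degree ≥ 2, so divide by f(x) over F_17: 7x^2 + 2x = (7)·(x^2 + 5x + 16) + (x + 7). Hence a·b ≡ x + 7 (mod f). (F_17[x]/(f) is a field with 17^2 = 289 elements since f is irreducible of degree 2.)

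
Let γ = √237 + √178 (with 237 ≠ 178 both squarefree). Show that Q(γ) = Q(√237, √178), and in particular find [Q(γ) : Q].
[Q(γ) : Q] = 4 (equivalently, Q(γ) = Q(√237, √178))

Obviously Q(γ) ⊆ Q(√237, √178), and [Q(√237, √178):Q] = 4 (since 237, 178 are distinct squarefree integers > 1 with 42186 not a perfect square). To show equality we compute the minimal polynomial of γ. From γ = √237 + √178: γ^2 = 237 + 2√(42186) + 178 = 415 + 2√(42186), so γ^2 - 415 = 2√(42186); squaring, (γ^2 - 415)^2 = 4·42186, i.e. γ^4 - 830γ^2 + 172225 - 168744 = 0, i.e. γ^4 - 830γ^2 + 3481 = 0. So γ is a root of x^4 - 830x^2 + 3481. This polynomial is irreducible over Q: it has no rational root (each ±√237 ± √178 is irrational), and any factorization into two quadratics over Q would force √(42186) ∈ Q (pairing opposite roots) or √237, √178 ∈ Q (other pairings), all impossible. Hence [Q(γ):Q] = 4 = [Q(√237, √178):Q], so Q(γ) = Q(√237, √178).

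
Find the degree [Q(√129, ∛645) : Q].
[Q(√129, ∛645) : Q] = 6

Let L = Q(√129, ∛645). Since Q(√129) ⊂ L and [Q(√129):Q] = 2, the tower law gives 2 | [L:Q]. Likewise Q(∛645) ⊂ L with [Q(∛645):Q] = 3 (because 645 is not a perfect cube), so 3 | [L:Q]. As gcd(2,3) = 1, [L:Q] is divisible by 6. Conversely L is generated over Q by √129 and ∛645, so [L:Q] ≤ 2·3 = 6. Therefore [Q(√129, ∛645) : Q] = 6.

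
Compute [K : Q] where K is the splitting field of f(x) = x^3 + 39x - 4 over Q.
[K : Q] = 6

By the rational root test, any rational root of the monic integer polynomial f(x) = x^3 + 39x - 4 must be an integer dividing the constant term -4, i.e. one of ±{1, 2, 4}. Evaluating: f(1) = 36, f(-1) = -44, f(2) = 82, f(-2) = -90, f(4) = 216, f(-4) = -224; none is 0, so f has no rational root and is therefore irreducible over Q (a cubic with no linear factor over a field is irreducible). For an irreducible cubic, the Galois group is A_3 or S_3 according as the discriminant disc(f) = -4a^3 - 27b^2 = -4·(39)^3 - 27·(-4)^2 = -237708 is or is not a square in Q. Here disc(f) = -237708 is not a perfect square in Q, so the Galois group of f over Q is not contained in A_3 and must be all of S_3. The splitting field has degree |S_3| = 6 over Q, so [K : Q] = 6.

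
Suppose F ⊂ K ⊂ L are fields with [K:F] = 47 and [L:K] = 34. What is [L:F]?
[L:F] = 1598

The tower law says that for any tower of field extensions F ⊂ K ⊂ L with finite degrees, [L:F] = [L:K] · [K:F]. Here this gives [L:F] = 34 · 47 = 1598.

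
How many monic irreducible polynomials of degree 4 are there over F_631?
There are 39632945940 monic irreducible polynomials of degree 4 over F_631

Each element of F_{631^4} that lies in no proper subfield is a root of exactly one monic irreducible of degree 4 over F_631, and each such polynomial has 4 distinct roots in F_{631^4}. By Möbius inversion the count is N_631(4) = (1/4) Σ_{d|4} μ(4/d) · 631^d = (1/4)(μ(4)·631^1 + μ(2)·631^2 + μ(1)·631^4) = 158531783760/4 = 39632945940.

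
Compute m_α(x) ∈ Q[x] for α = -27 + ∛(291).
m_α(x) = x^3 + 81x^2 + 2187x + 19392

Set β = α + 27 = ∛(291), so β^3 = 291. Then (α + 27)^3 - 291 = 0, i.e. α is a root of g(x) = (x + 27)^3 - 291 = x^3 + 81x^2 + 2187x + 19392. Since g(x) = h(x + 27) where h(x) = x^3 - 291, and h is irreducible over Q (because 291 is not a perfect cube, so h has no rational root, and a monic cubic with no rational root is irreducible), g is also irreducible (irreducibility is preserved under the substitution x → x + 27). Hence m_α(x) = x^3 + 81x^2 + 2187x + 19392.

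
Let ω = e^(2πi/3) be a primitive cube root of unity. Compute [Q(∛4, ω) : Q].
[Q(∛4, ω) : Q] = 6

[Q(∛4):Q] = 3 (min poly x^3 - 4, irreducible since 4 is not a perfect cube). [Q(ω):Q] = 2 (min poly x^2 + x + 1). Since Q(∛4) ⊂ R and ω ∉ R, we have ω ∉ Q(∛4), so x^2 + x + 1 remains irreducible over Q(∛4) and [Q(∛4, ω) : Q(∛4)] = 2. By the tower law, [Q(∛4, ω) : Q] = 3 · 2 = 6. (In fact Q(∛4, ω) is the splitting field of x^3 - 4 over Q.)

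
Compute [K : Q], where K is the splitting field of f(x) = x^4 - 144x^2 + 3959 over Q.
[K : Q] = 4

Solving the quadratic in x^2: x^2 = (144 ± √(144^2 - 4·3959))/2 = (144 ± √4900)/2 = (144 ± 70)/2, giving x^2 = 107 or x^2 = 37. So f(x) = (x^2 - 107)(x^2 - 37) and the roots of f are ±√107, ±√37. Hence the splitting field is K = Q(√107, √37). Since 107 and 37 are distinct squarefree integers > 1, their product 3959 is not a perfect square, so √37 ∉ Q(√107). By the tower law [K:Q] = [Q(√107,√37):Q(√107)] · [Q(√107):Q] = 2 · 2 = 4.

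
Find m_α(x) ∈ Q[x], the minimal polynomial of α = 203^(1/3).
m_α(x) = x^3 - 203

α satisfies α^3 = 203, so x^3 - 203 annihilates α. By the rational root test, a rational root p/q (in lowest terms) of x^3 - 203 would satisfy p^3 = 203 q^3, forcing q = 1 and p^3 = 203; but 203 is not a perfect cube, contradiction. A monic cubic over Q with no rational root is irreducible (any nontrivial factorization would include a linear factor). Hence x^3 - 203 is the minimal polynomial of α, and in particular [Q(α):Q] = 3.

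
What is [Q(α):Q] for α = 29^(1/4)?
[Q(α):Q] = 4

α is a root of x^4 - 29. By Eisenstein's criterion at the prime p = 29 (which divides the constant term 29 but p^2 = 841 does not, since 29 is squarefree), x^4 - 29 is irreducible over Q. Hence [Q(α):Q] = 4.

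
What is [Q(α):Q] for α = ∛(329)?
[Q(α):Q] = 3

The minimal polynomial of α is x^3 - 329, irreducible over Q since 329 is not a perfect cube (so x^3 - 329 has no rational root). Hence [Q(α):Q] = deg(m_α) = 3.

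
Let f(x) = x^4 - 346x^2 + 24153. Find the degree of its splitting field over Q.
[K : Q] = 4

Solving the quadratic in x^2: x^2 = (346 ± √(346^2 - 4·24153))/2 = (346 ± √23104)/2 = (346 ± 152)/2, giving x^2 = 249 or x^2 = 97. So f(x) = (x^2 - 249)(x^2 - 97) and the roots of f are ±√249, ±√97. Hence the splitting field is K = Q(√249, √97). Since 249 and 97 are distinct squarefree integers > 1, their product 24153 is not a perfect square, so √97 ∉ Q(√249). By the tower law [K:Q] = [Q(√249,√97):Q(√249)] · [Q(√249):Q] = 2 · 2 = 4.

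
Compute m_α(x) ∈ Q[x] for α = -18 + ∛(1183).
m_α(x) = x^3 + 54x^2 + 972x + 4649

Set β = α + 18 = ∛(1183), so β^3 = 1183. Then (α + 18)^3 - 1183 = 0, i.e. α is a root of g(x) = (x + 18)^3 - 1183 = x^3 + 54x^2 + 972x + 4649. Since g(x) = h(x + 18) where h(x) = x^3 - 1183, and h is irreducible over Q (because 1183 is not a perfect cube, so h has no rational root, and a monic cubic with no rational root is irreducible), g is also irreducible (irreducibility is preserved under the substitution x → x + 18). Hence m_α(x) = x^3 + 54x^2 + 972x + 4649.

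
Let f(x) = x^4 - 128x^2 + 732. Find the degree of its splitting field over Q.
[K : Q] = 4

Solving the quadratic in x^2: x^2 = (128 ± √(128^2 - 4·732))/2 = (128 ± √13456)/2 = (128 ± 116)/2, giving x^2 = 122 or x^2 = 6. So f(x) = (x^2 - 122)(x^2 - 6) and the roots of f are ±√122, ±√6. Hence the splitting field is K = Q(√122, √6). Since 122 and 6 are distinct squarefree integers > 1, their product 732 is not a perfect square, so √6 ∉ Q(√122). By the tower law [K:Q] = [Q(√122,√6):Q(√122)] · [Q(√122):Q] = 2 · 2 = 4.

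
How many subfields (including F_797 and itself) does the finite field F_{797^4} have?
F_{797^4} has 3 subfields

The subfields of F_{p^n} are exactly the fields F_{p^d} for d | n (each is the fixed field of the unique index-d subgroup of Gal(F_{p^n}/F_p) ≅ Z/nZ). The divisors of n = 4 are {1, 2, 4}, giving 3 subfields: F_{797^1}, F_{797^2}, F_{797^4}.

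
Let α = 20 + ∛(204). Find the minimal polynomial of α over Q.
m_α(x) = x^3 - 60x^2 + 1200x - 8204

Set β = α - 20 = ∛(204), so β^3 = 204. Then (α - 20)^3 - 204 = 0, i.e. α is a root of g(x) = (x - 20)^3 - 204 = x^3 - 60x^2 + 1200x - 8204. Since g(x) = h(x - 20) where h(x) = x^3 - 204, and h is irreducible over Q (because 204 is not a perfect cube, so h has no rational root, and a monic cubic with no rational root is irreducible), g is also irreducible (irreducibility is preserved under the substitution x → x - 20). Hence m_α(x) = x^3 - 60x^2 + 1200x - 8204.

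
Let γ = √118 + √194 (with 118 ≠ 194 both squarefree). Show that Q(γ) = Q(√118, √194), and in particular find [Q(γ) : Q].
[Q(γ) : Q] = 4 (equivalently, Q(γ) = Q(√118, √194))

Obviously Q(γ) ⊆ Q(√118, √194), and [Q(√118, √194):Q] = 4 (since 118, 194 are distinct squarefree integers > 1 with 22892 not a perfect square). To show equality we compute the minimal polynomial of γ. From γ = √118 + √194: γ^2 = 118 + 2√(22892) + 194 = 312 + 2√(22892), so γ^2 - 312 = 2√(22892); squaring, (γ^2 - 312)^2 = 4·22892, i.e. γ^4 - 624γ^2 + 97344 - 91568 = 0, i.e. γ^4 - 624γ^2 + 5776 = 0. So γ is a root of x^4 - 624x^2 + 5776. This polynomial is irreducible over Q: it has no rational root (each ±√118 ± √194 is irrational), and any factorization into two quadratics over Q would force √(22892) ∈ Q (pairing opposite roots) or √118, √194 ∈ Q (other pairings), all impossible. Hence [Q(γ):Q] = 4 = [Q(√118, √194):Q], so Q(γ) = Q(√118, √194).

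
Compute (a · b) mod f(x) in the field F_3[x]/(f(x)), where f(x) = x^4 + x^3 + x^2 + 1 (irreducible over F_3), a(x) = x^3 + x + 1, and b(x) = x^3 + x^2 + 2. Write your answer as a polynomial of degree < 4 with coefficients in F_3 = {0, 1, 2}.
a · b ≡ x^3 + 2x + 2 (mod f(x))

Multiply in F_3[x]: a(x)·b(x) = (x^3 + x + 1)·(x^3 + x^2 + 2) = x^6 + x^5 + x^4 + x^3 + x^2 + 2x + 2. This has degree ≥ 4, so divide by f(x) over F_3: x^6 + x^5 + x^4 + x^3 + x^2 + 2x + 2 = (x^2)·(x^4 + x^3 + x^2 + 1) + (x^3 + 2x + 2). Hence a·b ≡ x^3 + 2x + 2 (mod f). (F_3[x]/(f) is a field with 3^4 = 81 elements since f is irreducible of degree 4.)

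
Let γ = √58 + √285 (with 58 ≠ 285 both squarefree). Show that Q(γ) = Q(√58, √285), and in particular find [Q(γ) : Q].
[Q(γ) : Q] = 4 (equivalently, Q(γ) = Q(√58, √285))

Obviously Q(γ) ⊆ Q(√58, √285), and [Q(√58, √285):Q] = 4 (since 58, 285 are distinct squarefree integers > 1 with 16530 not a perfect square). To show equality we compute the minimal polynomial of γ. From γ = √58 + √285: γ^2 = 58 + 2√(16530) + 285 = 343 + 2√(16530), so γ^2 - 343 = 2√(16530); squaring, (γ^2 - 343)^2 = 4·16530, i.e. γ^4 - 686γ^2 + 117649 - 66120 = 0, i.e. γ^4 - 686γ^2 + 51529 = 0. So γ is a root of x^4 - 686x^2 + 51529. This polynomial is irreducible over Q: it has no rational root (each ±√58 ± √285 is irrational), and any factorization into two quadratics over Q would force √(16530) ∈ Q (pairing opposite roots) or √58, √285 ∈ Q (other pairings), all impossible. Hence [Q(γ):Q] = 4 = [Q(√58, √285):Q], so Q(γ) = Q(√58, √285).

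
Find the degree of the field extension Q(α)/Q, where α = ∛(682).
[Q(α):Q] = 3

The minimal polynomial of α is x^3 - 682, irreducible over Q since 682 is not a perfect cube (so x^3 - 682 has no rational root). Hence [Q(α):Q] = deg(m_α) = 3.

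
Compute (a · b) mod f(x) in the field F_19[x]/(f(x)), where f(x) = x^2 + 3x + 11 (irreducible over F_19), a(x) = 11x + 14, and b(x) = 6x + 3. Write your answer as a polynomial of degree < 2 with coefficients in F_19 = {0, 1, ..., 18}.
a · b ≡ 14x (mod f(x))

Multiply in F_19[x]: a(x)·b(x) = (11x + 14)·(6x + 3) = 9x^2 + 3x + 4. This has degree ≥ 2, so divide by f(x) over F_19: 9x^2 + 3x + 4 = (9)·(x^2 + 3x + 11) + (14x). Hence a·b ≡ 14x (mod f). (F_19[x]/(f) is a field with 19^2 = 361 elements since f is irreducible of degree 2.)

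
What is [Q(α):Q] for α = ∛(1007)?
[Q(α):Q] = 3

The minimal polynomial of α is x^3 - 1007, irreducible over Q since 1007 is not a perfect cube (so x^3 - 1007 has no rational root). Hence [Q(α):Q] = deg(m_α) = 3.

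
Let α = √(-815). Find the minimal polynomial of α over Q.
m_α(x) = x^2 + 815

α satisfies α^2 + 815 = 0, so x^2 + 815 annihilates α. Since d = -815 is squarefree and ≠ 1, it is not a perfect square in Q, so x^2 + 815 has no rational root and is therefore irreducible over Q (a degree-2 polynomial over a field is irreducible iff it has no root). Hence m_α(x) = x^2 + 815.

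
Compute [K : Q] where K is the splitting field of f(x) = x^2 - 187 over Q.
[K : Q] = 2

f(x) = x^2 - 187 factors as (x - √187)(x + √187). The splitting field is K = Q(√187). Since 187 is squarefree and > 1, it is not a perfect square, so x^2 - 187 is irreducible over Q and [Q(√187) : Q] = 2. Hence [K : Q] = 2.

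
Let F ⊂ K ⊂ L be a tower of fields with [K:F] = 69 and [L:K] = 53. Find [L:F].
[L:F] = 3657

The tower law says that for any tower of field extensions F ⊂ K ⊂ L with finite degrees, [L:F] = [L:K] · [K:F]. Here this gives [L:F] = 53 · 69 = 3657.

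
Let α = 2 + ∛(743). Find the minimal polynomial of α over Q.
m_α(x) = x^3 - 6x^2 + 12x - 751

Set β = α - 2 = ∛(743), so β^3 = 743. Then (α - 2)^3 - 743 = 0, i.e. α is a root of g(x) = (x - 2)^3 - 743 = x^3 - 6x^2 + 12x - 751. Since g(x) = h(x - 2) where h(x) = x^3 - 743, and h is irreducible over Q (because 743 is not a perfect cube, so h has no rational root, and a monic cubic with no rational root is irreducible), g is also irreducible (irreducibility is preserved under the substitution x → x - 2). Hence m_α(x) = x^3 - 6x^2 + 12x - 751.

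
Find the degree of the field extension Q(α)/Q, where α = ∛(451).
[Q(α):Q] = 3

The minimal polynomial of α is x^3 - 451, irreducible over Q since 451 is not a perfect cube (so x^3 - 451 has no rational root). Hence [Q(α):Q] = deg(m_α) = 3.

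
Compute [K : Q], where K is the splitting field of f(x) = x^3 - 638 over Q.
[K : Q] = 6

The roots of x^3 - 638 are ∛638, ω∛638, ω^2∛638 where ω = e^(2πi/3) is a primitive cube root of unity, so K = Q(∛638, ω). Now [Q(∛638):Q] = 3 (since 638 is not a perfect cube, x^3 - 638 is irreducible) and [Q(ω):Q] = 2. Both 2 and 3 divide [K:Q], and [K:Q] ≤ 3·2 = 6, so [K:Q] = 6. (Equivalently: Q(∛638) ⊂ R but ω ∉ R, so [K : Q(∛638)] = 2.)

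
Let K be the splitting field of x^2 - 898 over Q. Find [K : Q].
[K : Q] = 2

f(x) = x^2 - 898 factors as (x - √898)(x + √898). The splitting field is K = Q(√898). Since 898 is squarefree and > 1, it is not a perfect square, so x^2 - 898 is irreducible over Q and [Q(√898) : Q] = 2. Hence [K : Q] = 2.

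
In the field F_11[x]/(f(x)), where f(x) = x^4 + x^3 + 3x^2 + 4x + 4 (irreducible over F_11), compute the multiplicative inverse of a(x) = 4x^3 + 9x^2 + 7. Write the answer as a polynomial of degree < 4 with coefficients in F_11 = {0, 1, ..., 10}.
a(x)^(-1) ≡ 8x^2 + x + 8 (mod f(x))

Since f is irreducible over F_11, F_11[x]/(f) is a field and a(x) ≠ 0 has an inverse. Apply the extended Euclidean algorithm to f(x) and a(x) in F_11[x]: f(x) = (3x + 10)·a(x) + (x^2 + 5x);  a(x) = (4x)·(x^2 + 5x) + (7). The last nonzero remainder is the constant 7 = gcd(f, a) in F_11. Back-substituting through the division chain expresses 7 = s(x)·a(x) + t(x)·f(x) with s(x) ≡ x^2 + 7x + 1 (mod f), so (x^2 + 7x + 1)·a(x) ≡ 7 (mod f). Multiplying by 7^(-1) ≡ 8 in F_11 gives a(x)^(-1) ≡ 8·(x^2 + 7x + 1) ≡ 8x^2 + x + 8 (mod f). Check: (4x^3 + 9x^2 + 7)·(8x^2 + x + 8) = 10x^5 + 10x^4 + 8x^3 + 7x^2 + 7x + 1 ≡ 1 (mod x^4 + x^3 + 3x^2 + 4x + 4).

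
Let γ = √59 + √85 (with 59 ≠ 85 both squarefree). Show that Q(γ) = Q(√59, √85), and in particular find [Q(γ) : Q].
[Q(γ) : Q] = 4 (equivalently, Q(γ) = Q(√59, √85))

Obviously Q(γ) ⊆ Q(√59, √85), and [Q(√59, √85):Q] = 4 (since 59, 85 are distinct squarefree integers > 1 with 5015 not a perfect square). To show equality we compute the minimal polynomial of γ. From γ = √59 + √85: γ^2 = 59 + 2√(5015) + 85 = 144 + 2√(5015), so γ^2 - 144 = 2√(5015); squaring, (γ^2 - 144)^2 = 4·5015, i.e. γ^4 - 288γ^2 + 20736 - 20060 = 0, i.e. γ^4 - 288γ^2 + 676 = 0. So γ is a root of x^4 - 288x^2 + 676. This polynomial is irreducible over Q: it has no rational root (each ±√59 ± √85 is irrational), and any factorization into two quadratics over Q would force √(5015) ∈ Q (pairing opposite roots) or √59, √85 ∈ Q (other pairings), all impossible. Hence [Q(γ):Q] = 4 = [Q(√59, √85):Q], so Q(γ) = Q(√59, √85).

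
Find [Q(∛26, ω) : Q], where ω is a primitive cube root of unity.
[Q(∛26, ω) : Q] = 6

[Q(∛26):Q] = 3 (min poly x^3 - 26, irreducible since 26 is not a perfect cube). [Q(ω):Q] = 2 (min poly x^2 + x + 1). Since Q(∛26) ⊂ R and ω ∉ R, we have ω ∉ Q(∛26), so x^2 + x + 1 remains irreducible over Q(∛26) and [Q(∛26, ω) : Q(∛26)] = 2. By the tower law, [Q(∛26, ω) : Q] = 3 · 2 = 6. (In fact Q(∛26, ω) is the splitting field of x^3 - 26 over Q.)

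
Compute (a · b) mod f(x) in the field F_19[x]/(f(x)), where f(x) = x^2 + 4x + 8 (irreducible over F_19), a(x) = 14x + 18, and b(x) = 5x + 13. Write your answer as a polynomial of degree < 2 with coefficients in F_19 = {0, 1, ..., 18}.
a · b ≡ 11x + 16 (mod f(x))

Multiply in F_19[x]: a(x)·b(x) = (14x + 18)·(5x + 13) = 13x^2 + 6x + 6. This has degree ≥ 2, so divide by f(x) over F_19: 13x^2 + 6x + 6 = (13)·(x^2 + 4x + 8) + (11x + 16). Hence a·b ≡ 11x + 16 (mod f). (F_19[x]/(f) is a field with 19^2 = 361 elements since f is irreducible of degree 2.)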